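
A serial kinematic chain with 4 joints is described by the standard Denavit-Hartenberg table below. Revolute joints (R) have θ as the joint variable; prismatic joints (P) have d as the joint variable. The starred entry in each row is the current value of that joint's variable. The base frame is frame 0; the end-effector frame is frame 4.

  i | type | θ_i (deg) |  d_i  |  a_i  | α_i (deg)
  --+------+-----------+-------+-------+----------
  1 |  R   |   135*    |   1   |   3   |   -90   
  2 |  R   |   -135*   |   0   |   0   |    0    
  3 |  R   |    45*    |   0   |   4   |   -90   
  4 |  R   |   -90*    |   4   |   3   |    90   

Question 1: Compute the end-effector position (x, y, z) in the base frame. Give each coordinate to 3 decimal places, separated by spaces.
-7.071 2.828 5.000

after link 1: o_1 = (-2.1213, 2.1213, 1.0000)
after link 2: o_2 = (-2.1213, 2.1213, 1.0000)
after link 3: o_3 = (-2.1213, 2.1213, 5.0000)
after link 4: o_4 = (-7.0711, 2.8284, 5.0000)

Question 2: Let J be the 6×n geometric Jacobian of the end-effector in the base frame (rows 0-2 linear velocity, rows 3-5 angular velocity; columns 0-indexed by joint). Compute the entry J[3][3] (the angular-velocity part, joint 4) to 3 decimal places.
axis z_3 = (-0.7071,0.7071,0.0000); lever o_n−o_3 = (-4.9497,0.7071,0.0000)
cross product → J_v[:, 3] = (-0.0000,-0.0000,3.0000)
J_ω[:, 3] = z_3
entry J[3][3] = -0.7071

-0.707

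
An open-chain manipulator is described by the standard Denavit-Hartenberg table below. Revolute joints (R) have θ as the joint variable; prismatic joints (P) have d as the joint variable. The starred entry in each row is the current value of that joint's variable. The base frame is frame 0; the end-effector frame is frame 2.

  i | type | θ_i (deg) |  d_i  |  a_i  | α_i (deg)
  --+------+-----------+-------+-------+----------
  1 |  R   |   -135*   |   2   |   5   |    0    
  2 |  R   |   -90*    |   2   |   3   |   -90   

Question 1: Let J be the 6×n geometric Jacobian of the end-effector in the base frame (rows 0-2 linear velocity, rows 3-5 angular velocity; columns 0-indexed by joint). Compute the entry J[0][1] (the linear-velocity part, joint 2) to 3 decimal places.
-2.121

axis z_1 = (0.0000,0.0000,1.0000); lever o_n−o_1 = (-2.1213,2.1213,2.0000)
cross product → J_v[:, 1] = (-2.1213,-2.1213,0.0000)
J_ω[:, 1] = z_1
entry J[0][1] = -2.1213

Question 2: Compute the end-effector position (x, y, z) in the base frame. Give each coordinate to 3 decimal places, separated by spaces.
-5.657 -1.414 4.000

after link 1: o_1 = (-3.5355, -3.5355, 2.0000)
after link 2: o_2 = (-5.6569, -1.4142, 4.0000)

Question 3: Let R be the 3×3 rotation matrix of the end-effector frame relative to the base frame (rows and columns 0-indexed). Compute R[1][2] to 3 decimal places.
End-effector z-axis (col 2 of R) = (-0.7071,-0.7071,0.0000)
R[1][2] = -0.7071

-0.707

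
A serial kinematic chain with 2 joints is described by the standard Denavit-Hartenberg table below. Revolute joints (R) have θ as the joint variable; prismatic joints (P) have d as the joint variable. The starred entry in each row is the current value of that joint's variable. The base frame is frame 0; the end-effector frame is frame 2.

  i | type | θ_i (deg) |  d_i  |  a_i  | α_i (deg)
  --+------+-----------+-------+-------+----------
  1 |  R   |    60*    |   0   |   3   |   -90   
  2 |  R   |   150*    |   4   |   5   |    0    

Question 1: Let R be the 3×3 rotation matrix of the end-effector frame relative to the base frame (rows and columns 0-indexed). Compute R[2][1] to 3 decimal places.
0.866

End-effector y-axis (col 1 of R) = (-0.2500,-0.4330,0.8660)
R[2][1] = 0.8660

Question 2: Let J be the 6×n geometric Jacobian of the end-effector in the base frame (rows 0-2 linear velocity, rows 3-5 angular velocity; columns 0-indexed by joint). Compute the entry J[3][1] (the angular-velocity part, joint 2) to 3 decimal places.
-0.866

axis z_1 = (-0.8660,0.5000,0.0000); lever o_n−o_1 = (-5.6292,-1.7500,-2.5000)
cross product → J_v[:, 1] = (-1.2500,-2.1651,4.3301)
J_ω[:, 1] = z_1
entry J[3][1] = -0.8660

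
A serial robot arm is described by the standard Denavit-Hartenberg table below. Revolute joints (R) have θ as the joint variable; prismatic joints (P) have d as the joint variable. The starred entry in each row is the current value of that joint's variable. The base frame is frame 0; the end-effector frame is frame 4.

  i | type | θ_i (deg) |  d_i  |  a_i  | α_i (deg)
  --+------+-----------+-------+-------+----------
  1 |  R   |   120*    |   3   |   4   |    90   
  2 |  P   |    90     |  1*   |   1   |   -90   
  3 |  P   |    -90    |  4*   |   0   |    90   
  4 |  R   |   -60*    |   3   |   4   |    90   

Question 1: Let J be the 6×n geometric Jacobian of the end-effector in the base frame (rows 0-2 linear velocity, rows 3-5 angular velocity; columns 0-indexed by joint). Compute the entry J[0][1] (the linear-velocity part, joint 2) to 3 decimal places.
prismatic axis z_1 = (0.8660,0.5000,0.0000)
J_v[:, 1] = z_1; J_ω[:, 1] = (0,0,0)
entry J[0][1] = 0.8660

0.866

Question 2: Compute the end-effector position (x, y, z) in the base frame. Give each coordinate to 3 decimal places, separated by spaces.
after link 1: o_1 = (-2.0000, 3.4641, 3.0000)
after link 2: o_2 = (-1.1340, 3.9641, 4.0000)
after link 3: o_3 = (0.8660, 0.5000, 4.0000)
after link 4: o_4 = (0.8660, 4.5000, 1.0000)

0.866 4.500 1.000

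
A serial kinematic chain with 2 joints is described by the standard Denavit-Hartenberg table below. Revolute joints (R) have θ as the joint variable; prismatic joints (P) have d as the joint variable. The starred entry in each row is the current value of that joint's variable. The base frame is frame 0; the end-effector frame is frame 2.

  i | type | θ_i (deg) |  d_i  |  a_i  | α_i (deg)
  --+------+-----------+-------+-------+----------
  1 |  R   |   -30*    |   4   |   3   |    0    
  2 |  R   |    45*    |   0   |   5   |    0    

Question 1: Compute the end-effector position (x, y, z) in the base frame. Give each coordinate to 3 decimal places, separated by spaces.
7.428 -0.206 4.000

after link 1: o_1 = (2.5981, -1.5000, 4.0000)
after link 2: o_2 = (7.4277, -0.2059, 4.0000)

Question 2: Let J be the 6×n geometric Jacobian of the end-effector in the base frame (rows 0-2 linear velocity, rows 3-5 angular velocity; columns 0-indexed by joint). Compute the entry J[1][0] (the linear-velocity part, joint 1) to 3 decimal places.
7.428

axis z_0 = ẑ; lever o_n−o_0 = (7.4277,-0.2059,4.0000)
cross product → J_v[:, 0] = (0.2059,7.4277,-0.0000)
J_ω[:, 0] = z_0
entry J[1][0] = 7.4277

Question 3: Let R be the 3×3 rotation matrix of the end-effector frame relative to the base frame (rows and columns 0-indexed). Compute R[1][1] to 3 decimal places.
0.966

End-effector y-axis (col 1 of R) = (-0.2588,0.9659,0.0000)
R[1][1] = 0.9659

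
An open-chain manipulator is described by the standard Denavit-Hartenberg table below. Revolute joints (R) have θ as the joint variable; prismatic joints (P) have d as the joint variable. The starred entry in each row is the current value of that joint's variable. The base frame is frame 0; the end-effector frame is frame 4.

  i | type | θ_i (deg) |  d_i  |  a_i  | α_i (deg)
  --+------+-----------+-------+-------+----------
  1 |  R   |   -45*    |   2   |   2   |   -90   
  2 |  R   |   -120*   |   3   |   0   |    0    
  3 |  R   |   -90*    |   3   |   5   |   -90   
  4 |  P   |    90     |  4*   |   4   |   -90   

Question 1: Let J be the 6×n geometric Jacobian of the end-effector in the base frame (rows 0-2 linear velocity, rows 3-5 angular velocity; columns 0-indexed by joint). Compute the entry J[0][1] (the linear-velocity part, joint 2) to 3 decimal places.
0.682

axis z_1 = (0.7071,0.7071,0.0000); lever o_n−o_1 = (-3.0619,5.8903,0.9641)
cross product → J_v[:, 1] = (0.6817,-0.6817,6.3301)
J_ω[:, 1] = z_1
entry J[0][1] = 0.6817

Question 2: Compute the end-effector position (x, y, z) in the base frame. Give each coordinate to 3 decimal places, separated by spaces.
-1.648 4.476 2.964

after link 1: o_1 = (1.4142, -1.4142, 2.0000)
after link 2: o_2 = (3.5355, 0.7071, 2.0000)
after link 3: o_3 = (2.5950, 5.8903, -0.5000)
after link 4: o_4 = (-1.6476, 4.4761, 2.9641)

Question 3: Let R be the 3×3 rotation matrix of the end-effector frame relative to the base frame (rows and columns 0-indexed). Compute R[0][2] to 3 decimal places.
0.612

End-effector z-axis (col 2 of R) = (0.6124,-0.6124,0.5000)
R[0][2] = 0.6124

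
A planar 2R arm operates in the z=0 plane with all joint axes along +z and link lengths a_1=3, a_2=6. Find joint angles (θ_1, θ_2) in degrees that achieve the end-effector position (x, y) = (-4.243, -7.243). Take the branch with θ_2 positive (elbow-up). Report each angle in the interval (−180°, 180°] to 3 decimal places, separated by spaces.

-150.710 44.981

cos θ_2 = (70.4641−3²−6²)/(2·3·6) = 0.7073; θ_2 = 44.9814° (elbow-up)
β = atan2(-7.2430,-4.2430) = -120.3621°; ψ = atan2(4.2413,7.2440) = 30.3483°
θ_1 = β − ψ = -150.7104°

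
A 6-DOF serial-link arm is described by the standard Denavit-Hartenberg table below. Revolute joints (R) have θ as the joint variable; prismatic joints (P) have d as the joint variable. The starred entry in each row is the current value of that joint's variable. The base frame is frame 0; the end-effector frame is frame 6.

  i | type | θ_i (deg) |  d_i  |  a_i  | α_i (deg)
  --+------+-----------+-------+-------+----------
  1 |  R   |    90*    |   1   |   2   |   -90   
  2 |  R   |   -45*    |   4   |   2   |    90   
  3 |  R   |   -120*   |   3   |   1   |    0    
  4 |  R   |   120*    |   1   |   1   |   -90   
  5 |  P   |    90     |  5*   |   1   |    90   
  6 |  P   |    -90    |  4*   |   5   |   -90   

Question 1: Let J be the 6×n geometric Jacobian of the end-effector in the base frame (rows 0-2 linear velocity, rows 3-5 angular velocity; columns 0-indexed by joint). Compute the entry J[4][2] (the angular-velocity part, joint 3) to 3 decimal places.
-0.707

axis z_2 = (-0.0000,-0.7071,0.7071); lever o_n−o_2 = (0.8660,1.0607,5.3033)
cross product → J_v[:, 2] = (-4.5000,0.6124,0.6124)
J_ω[:, 2] = z_2
entry J[4][2] = -0.7071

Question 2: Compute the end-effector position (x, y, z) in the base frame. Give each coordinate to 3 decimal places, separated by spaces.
after link 1: o_1 = (0.0000, 2.0000, 1.0000)
after link 2: o_2 = (-4.0000, 3.4142, 2.4142)
after link 3: o_3 = (-3.1340, 0.9393, 4.1820)
after link 4: o_4 = (-3.1340, 0.9393, 5.5962)
after link 5: o_5 = (-8.1340, 1.6464, 4.8891)
after link 6: o_6 = (-3.1340, 4.4749, 7.7175)

-3.134 4.475 7.718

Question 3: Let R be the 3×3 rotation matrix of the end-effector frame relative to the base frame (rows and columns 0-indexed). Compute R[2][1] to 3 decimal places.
-0.707

End-effector y-axis (col 1 of R) = (0.0000,-0.7071,-0.7071)
R[2][1] = -0.7071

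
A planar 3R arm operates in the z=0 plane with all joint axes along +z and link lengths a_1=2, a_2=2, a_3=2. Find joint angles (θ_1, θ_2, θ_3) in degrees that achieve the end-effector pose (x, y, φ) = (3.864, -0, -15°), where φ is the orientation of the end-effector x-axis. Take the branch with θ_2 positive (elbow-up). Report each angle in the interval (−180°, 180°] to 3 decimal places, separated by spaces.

-44.997 119.991 -89.993

wrist centre = target − a_3·(cos φ, sin φ) = (1.9321, 0.5176)
cos θ_2 = (4.0011−2²−2²)/(2·2·2) = -0.4999; θ_2 = 119.9905° (elbow-up)
β = atan2(0.5176,1.9321) = 14.9978°; ψ = atan2(1.7322,1.0003) = 59.9953°
θ_1 = β − ψ = -44.9975°
θ_3 = φ − θ_1 − θ_2 = -89.9931° (wrapped to (-180°,180°])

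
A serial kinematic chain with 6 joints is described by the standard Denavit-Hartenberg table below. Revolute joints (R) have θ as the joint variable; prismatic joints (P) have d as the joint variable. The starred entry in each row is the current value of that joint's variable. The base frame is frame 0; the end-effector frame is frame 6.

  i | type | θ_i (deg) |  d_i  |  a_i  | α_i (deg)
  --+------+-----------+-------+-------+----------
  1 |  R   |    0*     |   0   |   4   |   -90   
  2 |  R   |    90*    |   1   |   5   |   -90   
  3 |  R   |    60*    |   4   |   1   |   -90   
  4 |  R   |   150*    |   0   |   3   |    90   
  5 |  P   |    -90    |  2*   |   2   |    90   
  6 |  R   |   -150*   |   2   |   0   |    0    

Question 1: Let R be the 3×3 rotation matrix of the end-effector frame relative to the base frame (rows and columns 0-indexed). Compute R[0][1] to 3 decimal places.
-0.750

End-effector y-axis (col 1 of R) = (-0.7500,0.6250,-0.2165)
R[0][1] = -0.7500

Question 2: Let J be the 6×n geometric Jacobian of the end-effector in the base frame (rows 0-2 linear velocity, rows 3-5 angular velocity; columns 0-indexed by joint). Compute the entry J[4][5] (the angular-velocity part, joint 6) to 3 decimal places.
-0.750

axis z_5 = (-0.5000,-0.7500,-0.4330); lever o_n−o_5 = (-1.0000,-1.5000,-0.8660)
cross product → J_v[:, 5] = (0.0000,0.0000,-0.0000)
J_ω[:, 5] = z_5
entry J[4][5] = -0.7500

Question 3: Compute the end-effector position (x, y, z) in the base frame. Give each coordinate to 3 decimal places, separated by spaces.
2.232 1.018 -7.299

after link 1: o_1 = (4.0000, 0.0000, 0.0000)
after link 2: o_2 = (4.0000, 1.0000, -5.0000)
after link 3: o_3 = (-0.0000, 0.1340, -5.5000)
after link 4: o_4 = (1.5000, 2.3840, -4.2010)
after link 5: o_5 = (3.2321, 2.5179, -6.4330)
after link 6: o_6 = (2.2321, 1.0179, -7.2990)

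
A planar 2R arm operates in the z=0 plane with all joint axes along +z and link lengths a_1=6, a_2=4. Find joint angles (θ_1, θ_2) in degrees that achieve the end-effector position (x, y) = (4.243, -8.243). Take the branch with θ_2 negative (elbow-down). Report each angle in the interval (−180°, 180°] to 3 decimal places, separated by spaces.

-45.005 -44.985

cos θ_2 = (85.9501−6²−4²)/(2·6·4) = 0.7073; θ_2 = -44.9849° (elbow-down)
β = atan2(-8.2430,4.2430) = -62.7633°; ψ = atan2(-2.8277,8.8292) = -17.7585°
θ_1 = β − ψ = -45.0049°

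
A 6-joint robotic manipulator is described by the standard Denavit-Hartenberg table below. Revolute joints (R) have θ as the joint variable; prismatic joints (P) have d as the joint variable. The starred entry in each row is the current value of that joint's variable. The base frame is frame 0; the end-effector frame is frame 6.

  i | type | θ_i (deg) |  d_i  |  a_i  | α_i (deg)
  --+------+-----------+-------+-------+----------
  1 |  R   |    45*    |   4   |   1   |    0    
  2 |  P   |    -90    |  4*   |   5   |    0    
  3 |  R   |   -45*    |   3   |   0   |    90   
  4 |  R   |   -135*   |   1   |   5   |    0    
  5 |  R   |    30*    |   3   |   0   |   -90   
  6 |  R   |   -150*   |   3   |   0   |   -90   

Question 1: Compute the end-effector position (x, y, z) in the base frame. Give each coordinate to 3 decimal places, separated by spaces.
after link 1: o_1 = (0.7071, 0.7071, 4.0000)
after link 2: o_2 = (4.2426, -2.8284, 8.0000)
after link 3: o_3 = (4.2426, -2.8284, 11.0000)
after link 4: o_4 = (3.2426, 0.7071, 7.4645)
after link 5: o_5 = (0.2426, 0.7071, 7.4645)
after link 6: o_6 = (0.2426, -2.1907, 6.6880)

0.243 -2.191 6.688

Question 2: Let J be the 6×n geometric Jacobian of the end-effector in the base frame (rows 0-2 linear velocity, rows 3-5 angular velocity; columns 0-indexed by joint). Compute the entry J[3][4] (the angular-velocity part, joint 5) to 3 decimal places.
-1.000

axis z_4 = (-1.0000,0.0000,0.0000); lever o_n−o_4 = (-3.0000,-2.8978,-0.7765)
cross product → J_v[:, 4] = (0.0000,-0.7765,2.8978)
J_ω[:, 4] = z_4
entry J[3][4] = -1.0000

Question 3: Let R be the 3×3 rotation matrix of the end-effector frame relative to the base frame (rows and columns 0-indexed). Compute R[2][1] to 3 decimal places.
End-effector y-axis (col 1 of R) = (0.0000,0.9659,0.2588)
R[2][1] = 0.2588

0.259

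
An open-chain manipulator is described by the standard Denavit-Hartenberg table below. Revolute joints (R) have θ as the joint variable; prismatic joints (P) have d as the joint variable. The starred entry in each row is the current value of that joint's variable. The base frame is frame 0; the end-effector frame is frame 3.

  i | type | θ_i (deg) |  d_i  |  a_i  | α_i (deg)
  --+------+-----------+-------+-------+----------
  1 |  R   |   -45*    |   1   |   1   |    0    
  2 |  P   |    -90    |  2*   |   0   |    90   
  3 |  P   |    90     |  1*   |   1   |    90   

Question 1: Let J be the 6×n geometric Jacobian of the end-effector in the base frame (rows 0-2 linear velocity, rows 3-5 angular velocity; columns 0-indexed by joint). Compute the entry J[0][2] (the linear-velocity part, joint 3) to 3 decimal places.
-0.707

prismatic axis z_2 = (-0.7071,0.7071,0.0000)
J_v[:, 2] = z_2; J_ω[:, 2] = (0,0,0)
entry J[0][2] = -0.7071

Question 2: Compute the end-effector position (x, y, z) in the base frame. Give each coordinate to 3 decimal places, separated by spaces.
after link 1: o_1 = (0.7071, -0.7071, 1.0000)
after link 2: o_2 = (0.7071, -0.7071, 3.0000)
after link 3: o_3 = (0.0000, -0.0000, 4.0000)

0.000 -0.000 4.000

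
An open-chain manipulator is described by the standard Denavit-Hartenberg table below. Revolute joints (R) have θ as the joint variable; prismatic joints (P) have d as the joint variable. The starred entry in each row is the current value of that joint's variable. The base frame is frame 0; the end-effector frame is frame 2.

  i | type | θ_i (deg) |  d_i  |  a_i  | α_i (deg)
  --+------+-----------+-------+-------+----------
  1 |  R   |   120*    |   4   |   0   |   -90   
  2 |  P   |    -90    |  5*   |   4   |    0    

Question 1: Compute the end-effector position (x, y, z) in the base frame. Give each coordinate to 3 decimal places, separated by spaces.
-4.330 -2.500 8.000

after link 1: o_1 = (0.0000, 0.0000, 4.0000)
after link 2: o_2 = (-4.3301, -2.5000, 8.0000)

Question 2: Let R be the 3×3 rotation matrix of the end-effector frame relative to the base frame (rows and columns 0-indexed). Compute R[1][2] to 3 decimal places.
End-effector z-axis (col 2 of R) = (-0.8660,-0.5000,0.0000)
R[1][2] = -0.5000

-0.500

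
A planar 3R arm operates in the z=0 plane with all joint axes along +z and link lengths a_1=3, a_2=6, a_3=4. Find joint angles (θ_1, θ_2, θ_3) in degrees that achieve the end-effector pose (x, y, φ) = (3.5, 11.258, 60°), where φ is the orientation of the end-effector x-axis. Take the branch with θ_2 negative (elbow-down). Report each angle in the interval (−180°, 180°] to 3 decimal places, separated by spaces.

120.006 -60.009 0.003

wrist centre = target − a_3·(cos φ, sin φ) = (1.5000, 7.7939)
cos θ_2 = (62.9949−3²−6²)/(2·3·6) = 0.4999; θ_2 = -60.0095° (elbow-down)
β = atan2(7.7939,1.5000) = 79.1062°; ψ = atan2(-5.1966,5.9991) = -40.9002°
θ_1 = β − ψ = 120.0063°
θ_3 = φ − θ_1 − θ_2 = 0.0032° (wrapped to (-180°,180°])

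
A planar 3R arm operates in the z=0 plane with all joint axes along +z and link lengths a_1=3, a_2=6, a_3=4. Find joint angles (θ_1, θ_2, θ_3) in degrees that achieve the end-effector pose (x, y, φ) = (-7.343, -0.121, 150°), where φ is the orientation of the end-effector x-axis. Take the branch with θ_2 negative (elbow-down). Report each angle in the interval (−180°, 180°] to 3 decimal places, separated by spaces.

wrist centre = target − a_3·(cos φ, sin φ) = (-3.8789, -2.1210)
cos θ_2 = (19.5445−3²−6²)/(2·3·6) = -0.7071; θ_2 = -134.9992° (elbow-down)
β = atan2(-2.1210,-3.8789) = -151.3300°; ψ = atan2(-4.2427,-1.2426) = -106.3240°
θ_1 = β − ψ = -45.0059°
θ_3 = φ − θ_1 − θ_2 = -29.9949° (wrapped to (-180°,180°])

-45.006 -134.999 -29.995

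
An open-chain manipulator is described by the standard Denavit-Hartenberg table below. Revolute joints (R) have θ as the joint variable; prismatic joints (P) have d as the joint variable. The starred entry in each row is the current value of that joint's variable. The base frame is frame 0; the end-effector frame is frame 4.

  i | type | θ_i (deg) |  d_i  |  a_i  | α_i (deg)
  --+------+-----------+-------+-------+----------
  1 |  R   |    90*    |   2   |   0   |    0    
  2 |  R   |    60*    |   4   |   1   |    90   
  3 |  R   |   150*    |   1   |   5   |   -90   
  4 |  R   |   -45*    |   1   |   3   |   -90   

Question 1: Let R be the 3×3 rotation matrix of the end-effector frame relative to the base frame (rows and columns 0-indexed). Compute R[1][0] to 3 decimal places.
0.306

End-effector x-axis (col 0 of R) = (0.8839,0.3062,0.3536)
R[1][0] = 0.3062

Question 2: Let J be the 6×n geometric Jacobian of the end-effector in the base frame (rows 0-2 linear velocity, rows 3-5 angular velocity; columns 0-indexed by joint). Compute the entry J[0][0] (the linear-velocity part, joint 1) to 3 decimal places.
0.130

axis z_0 = ẑ; lever o_n−o_0 = (6.4686,-0.1305,8.6946)
cross product → J_v[:, 0] = (0.1305,6.4686,-0.0000)
J_ω[:, 0] = z_0
entry J[0][0] = 0.1305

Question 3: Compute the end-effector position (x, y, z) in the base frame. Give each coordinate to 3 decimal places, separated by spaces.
6.469 -0.130 8.695

after link 1: o_1 = (0.0000, 0.0000, 2.0000)
after link 2: o_2 = (-0.8660, 0.5000, 6.0000)
after link 3: o_3 = (3.3840, -0.7990, 8.5000)
after link 4: o_4 = (6.4686, -0.1305, 8.6946)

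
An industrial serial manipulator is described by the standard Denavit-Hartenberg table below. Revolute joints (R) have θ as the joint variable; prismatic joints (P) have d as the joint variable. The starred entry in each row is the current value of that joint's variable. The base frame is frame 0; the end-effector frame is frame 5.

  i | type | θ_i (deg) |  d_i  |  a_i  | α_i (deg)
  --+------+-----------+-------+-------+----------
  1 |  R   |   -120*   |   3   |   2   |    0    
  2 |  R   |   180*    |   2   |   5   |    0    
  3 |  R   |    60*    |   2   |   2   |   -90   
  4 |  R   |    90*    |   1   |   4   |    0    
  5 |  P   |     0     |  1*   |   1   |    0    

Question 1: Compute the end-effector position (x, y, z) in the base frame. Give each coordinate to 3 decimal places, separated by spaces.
after link 1: o_1 = (-1.0000, -1.7321, 3.0000)
after link 2: o_2 = (1.5000, 2.5981, 5.0000)
after link 3: o_3 = (0.5000, 4.3301, 7.0000)
after link 4: o_4 = (-0.3660, 3.8301, 3.0000)
after link 5: o_5 = (-1.2321, 3.3301, 2.0000)

-1.232 3.330 2.000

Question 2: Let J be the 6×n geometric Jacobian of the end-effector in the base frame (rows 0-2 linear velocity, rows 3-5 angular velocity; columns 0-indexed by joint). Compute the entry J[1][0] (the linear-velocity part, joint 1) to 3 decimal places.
axis z_0 = ẑ; lever o_n−o_0 = (-1.2321,3.3301,2.0000)
cross product → J_v[:, 0] = (-3.3301,-1.2321,0.0000)
J_ω[:, 0] = z_0
entry J[1][0] = -1.2321

-1.232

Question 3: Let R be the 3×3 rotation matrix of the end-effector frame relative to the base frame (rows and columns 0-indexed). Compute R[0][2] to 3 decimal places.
-0.866

End-effector z-axis (col 2 of R) = (-0.8660,-0.5000,0.0000)
R[0][2] = -0.8660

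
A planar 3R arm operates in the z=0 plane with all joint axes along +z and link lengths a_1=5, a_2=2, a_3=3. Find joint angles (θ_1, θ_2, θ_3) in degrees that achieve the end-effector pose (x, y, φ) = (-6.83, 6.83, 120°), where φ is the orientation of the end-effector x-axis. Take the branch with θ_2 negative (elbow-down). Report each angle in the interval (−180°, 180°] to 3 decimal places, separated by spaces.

wrist centre = target − a_3·(cos φ, sin φ) = (-5.3300, 4.2319)
cos θ_2 = (46.3181−5²−2²)/(2·5·2) = 0.8659; θ_2 = -30.0139° (elbow-down)
β = atan2(4.2319,-5.3300) = 141.5511°; ψ = atan2(-1.0004,6.7318) = -8.4529°
θ_1 = β − ψ = 150.0040°
θ_3 = φ − θ_1 − θ_2 = 0.0099° (wrapped to (-180°,180°])

150.004 -30.014 0.010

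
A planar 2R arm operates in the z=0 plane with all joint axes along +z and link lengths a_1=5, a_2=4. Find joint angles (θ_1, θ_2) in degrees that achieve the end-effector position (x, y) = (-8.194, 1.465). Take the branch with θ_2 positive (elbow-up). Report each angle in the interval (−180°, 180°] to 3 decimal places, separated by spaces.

150.001 44.993

cos θ_2 = (69.2879−5²−4²)/(2·5·4) = 0.7072; θ_2 = 44.9927° (elbow-up)
β = atan2(1.4650,-8.1940) = 169.8632°; ψ = atan2(2.8281,7.8288) = 19.8617°
θ_1 = β − ψ = 150.0015°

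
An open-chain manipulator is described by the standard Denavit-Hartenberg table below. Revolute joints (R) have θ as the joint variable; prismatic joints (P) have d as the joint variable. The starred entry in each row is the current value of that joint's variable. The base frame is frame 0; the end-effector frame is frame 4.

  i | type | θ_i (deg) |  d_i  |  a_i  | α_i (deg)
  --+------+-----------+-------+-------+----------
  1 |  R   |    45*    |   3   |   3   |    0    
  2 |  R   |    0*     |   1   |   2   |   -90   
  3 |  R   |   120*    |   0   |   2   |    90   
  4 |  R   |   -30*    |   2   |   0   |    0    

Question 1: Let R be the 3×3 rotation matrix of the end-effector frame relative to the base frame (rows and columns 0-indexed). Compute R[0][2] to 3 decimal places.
0.612

End-effector z-axis (col 2 of R) = (0.6124,0.6124,-0.5000)
R[0][2] = 0.6124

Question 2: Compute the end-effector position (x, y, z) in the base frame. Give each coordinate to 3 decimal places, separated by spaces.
4.053 4.053 1.268

after link 1: o_1 = (2.1213, 2.1213, 3.0000)
after link 2: o_2 = (3.5355, 3.5355, 4.0000)
after link 3: o_3 = (2.8284, 2.8284, 2.2679)
after link 4: o_4 = (4.0532, 4.0532, 1.2679)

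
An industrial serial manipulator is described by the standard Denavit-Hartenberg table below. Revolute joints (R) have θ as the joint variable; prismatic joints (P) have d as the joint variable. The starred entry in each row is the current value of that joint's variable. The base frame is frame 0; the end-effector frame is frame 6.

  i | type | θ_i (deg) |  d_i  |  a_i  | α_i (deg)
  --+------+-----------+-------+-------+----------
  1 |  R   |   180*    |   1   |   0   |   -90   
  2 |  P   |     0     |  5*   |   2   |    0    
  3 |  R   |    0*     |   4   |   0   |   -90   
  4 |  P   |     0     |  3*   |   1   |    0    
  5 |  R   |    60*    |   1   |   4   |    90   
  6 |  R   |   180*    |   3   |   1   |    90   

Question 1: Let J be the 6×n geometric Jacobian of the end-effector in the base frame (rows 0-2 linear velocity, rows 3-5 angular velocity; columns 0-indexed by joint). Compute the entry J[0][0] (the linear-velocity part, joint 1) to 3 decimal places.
axis z_0 = ẑ; lever o_n−o_0 = (-7.0981,-7.9019,-3.0000)
cross product → J_v[:, 0] = (7.9019,-7.0981,0.0000)
J_ω[:, 0] = z_0
entry J[0][0] = 7.9019

7.902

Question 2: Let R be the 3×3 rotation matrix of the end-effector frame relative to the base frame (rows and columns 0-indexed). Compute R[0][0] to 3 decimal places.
0.500

End-effector x-axis (col 0 of R) = (0.5000,-0.8660,-0.0000)
R[0][0] = 0.5000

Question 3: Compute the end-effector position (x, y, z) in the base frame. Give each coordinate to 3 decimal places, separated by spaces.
after link 1: o_1 = (0.0000, 0.0000, 1.0000)
after link 2: o_2 = (-2.0000, -5.0000, 1.0000)
after link 3: o_3 = (-2.0000, -9.0000, 1.0000)
after link 4: o_4 = (-3.0000, -9.0000, -2.0000)
after link 5: o_5 = (-5.0000, -5.5359, -3.0000)
after link 6: o_6 = (-7.0981, -7.9019, -3.0000)

-7.098 -7.902 -3.000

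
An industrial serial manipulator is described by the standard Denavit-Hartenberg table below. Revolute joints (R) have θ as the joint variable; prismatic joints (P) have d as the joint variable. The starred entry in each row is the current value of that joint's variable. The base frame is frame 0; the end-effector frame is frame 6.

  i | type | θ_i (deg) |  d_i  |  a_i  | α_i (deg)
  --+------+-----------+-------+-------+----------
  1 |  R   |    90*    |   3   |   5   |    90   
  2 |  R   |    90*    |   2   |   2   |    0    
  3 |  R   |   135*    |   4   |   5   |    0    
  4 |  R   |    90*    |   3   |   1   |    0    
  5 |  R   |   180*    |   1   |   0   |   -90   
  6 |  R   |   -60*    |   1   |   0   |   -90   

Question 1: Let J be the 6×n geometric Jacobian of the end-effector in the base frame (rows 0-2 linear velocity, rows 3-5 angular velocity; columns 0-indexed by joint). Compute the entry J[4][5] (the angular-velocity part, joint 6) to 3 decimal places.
axis z_5 = (0.0000,-0.7071,-0.7071); lever o_n−o_5 = (0.0000,-0.7071,-0.7071)
cross product → J_v[:, 5] = (0.0000,0.0000,-0.0000)
J_ω[:, 5] = z_5
entry J[4][5] = -0.7071

-0.707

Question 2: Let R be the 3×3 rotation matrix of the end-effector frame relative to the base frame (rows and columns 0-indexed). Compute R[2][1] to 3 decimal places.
End-effector y-axis (col 1 of R) = (-0.0000,0.7071,0.7071)
R[2][1] = 0.7071

0.707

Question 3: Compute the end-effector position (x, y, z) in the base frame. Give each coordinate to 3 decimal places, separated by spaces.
10.000 1.464 0.050

after link 1: o_1 = (0.0000, 5.0000, 3.0000)
after link 2: o_2 = (2.0000, 5.0000, 5.0000)
after link 3: o_3 = (6.0000, 1.4645, 1.4645)
after link 4: o_4 = (9.0000, 2.1716, 0.7574)
after link 5: o_5 = (10.0000, 2.1716, 0.7574)
after link 6: o_6 = (10.0000, 1.4645, 0.0503)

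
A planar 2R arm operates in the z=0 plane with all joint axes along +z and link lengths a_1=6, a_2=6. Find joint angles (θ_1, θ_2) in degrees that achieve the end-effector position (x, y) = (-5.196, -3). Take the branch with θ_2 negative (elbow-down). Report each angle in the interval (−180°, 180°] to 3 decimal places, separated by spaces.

cos θ_2 = (35.9984−6²−6²)/(2·6·6) = -0.5000; θ_2 = -120.0015° (elbow-down)
β = atan2(-3.0000,-5.1960) = -149.9993°; ψ = atan2(-5.1961,2.9999) = -60.0007°
θ_1 = β − ψ = -89.9985°

-89.999 -120.001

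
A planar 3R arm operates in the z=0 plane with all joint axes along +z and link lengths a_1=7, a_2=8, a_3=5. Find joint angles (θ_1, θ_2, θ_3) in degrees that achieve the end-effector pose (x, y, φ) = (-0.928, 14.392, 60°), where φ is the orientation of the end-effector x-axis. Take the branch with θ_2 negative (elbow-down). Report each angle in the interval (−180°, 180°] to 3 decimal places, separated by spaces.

157.630 -90.004 -7.626

wrist centre = target − a_3·(cos φ, sin φ) = (-3.4280, 10.0619)
cos θ_2 = (112.9925−7²−8²)/(2·7·8) = -0.0001; θ_2 = -90.0039° (elbow-down)
β = atan2(10.0619,-3.4280) = 108.8136°; ψ = atan2(-8.0000,6.9995) = -48.8163°
θ_1 = β − ψ = 157.6298°
θ_3 = φ − θ_1 − θ_2 = -7.6260° (wrapped to (-180°,180°])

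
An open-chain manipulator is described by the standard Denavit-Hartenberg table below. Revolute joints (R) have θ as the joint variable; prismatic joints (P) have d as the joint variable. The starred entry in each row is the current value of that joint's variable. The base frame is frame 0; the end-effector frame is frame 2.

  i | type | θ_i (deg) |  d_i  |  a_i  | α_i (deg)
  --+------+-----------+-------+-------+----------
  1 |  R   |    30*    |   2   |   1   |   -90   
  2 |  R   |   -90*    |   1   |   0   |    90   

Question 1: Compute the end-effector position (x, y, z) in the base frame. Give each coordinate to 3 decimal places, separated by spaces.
0.366 1.366 2.000

after link 1: o_1 = (0.8660, 0.5000, 2.0000)
after link 2: o_2 = (0.3660, 1.3660, 2.0000)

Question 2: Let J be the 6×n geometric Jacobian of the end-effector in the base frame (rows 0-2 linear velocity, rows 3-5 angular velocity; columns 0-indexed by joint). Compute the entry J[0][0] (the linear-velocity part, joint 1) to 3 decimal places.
axis z_0 = ẑ; lever o_n−o_0 = (0.3660,1.3660,2.0000)
cross product → J_v[:, 0] = (-1.3660,0.3660,0.0000)
J_ω[:, 0] = z_0
entry J[0][0] = -1.3660

-1.366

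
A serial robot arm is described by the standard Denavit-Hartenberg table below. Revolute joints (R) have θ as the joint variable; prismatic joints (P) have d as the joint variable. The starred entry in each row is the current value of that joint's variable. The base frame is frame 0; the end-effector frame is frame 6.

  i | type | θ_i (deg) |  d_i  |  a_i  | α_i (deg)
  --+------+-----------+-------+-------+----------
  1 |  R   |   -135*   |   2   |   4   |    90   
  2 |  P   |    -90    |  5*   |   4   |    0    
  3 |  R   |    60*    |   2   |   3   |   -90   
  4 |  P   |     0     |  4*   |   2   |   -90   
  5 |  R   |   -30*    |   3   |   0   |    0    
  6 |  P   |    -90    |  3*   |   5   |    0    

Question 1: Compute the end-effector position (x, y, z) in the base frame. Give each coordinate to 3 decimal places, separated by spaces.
after link 1: o_1 = (-2.8284, -2.8284, 2.0000)
after link 2: o_2 = (-6.3640, 0.7071, -2.0000)
after link 3: o_3 = (-9.6153, 0.2842, -3.5000)
after link 4: o_4 = (-12.2543, -2.3548, -1.0359)
after link 5: o_5 = (-10.1329, -4.4761, -1.0359)
after link 6: o_6 = (-8.0116, -6.5974, 3.9641)

-8.012 -6.597 3.964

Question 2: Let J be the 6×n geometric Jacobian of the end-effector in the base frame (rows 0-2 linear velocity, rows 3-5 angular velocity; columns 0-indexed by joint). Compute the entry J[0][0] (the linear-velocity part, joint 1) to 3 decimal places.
axis z_0 = ẑ; lever o_n−o_0 = (-8.0116,-6.5974,3.9641)
cross product → J_v[:, 0] = (6.5974,-8.0116,0.0000)
J_ω[:, 0] = z_0
entry J[0][0] = 6.5974

6.597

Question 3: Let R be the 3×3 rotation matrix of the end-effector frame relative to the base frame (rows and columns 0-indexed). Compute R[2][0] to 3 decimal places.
1.000

End-effector x-axis (col 0 of R) = (-0.0000,-0.0000,1.0000)
R[2][0] = 1.0000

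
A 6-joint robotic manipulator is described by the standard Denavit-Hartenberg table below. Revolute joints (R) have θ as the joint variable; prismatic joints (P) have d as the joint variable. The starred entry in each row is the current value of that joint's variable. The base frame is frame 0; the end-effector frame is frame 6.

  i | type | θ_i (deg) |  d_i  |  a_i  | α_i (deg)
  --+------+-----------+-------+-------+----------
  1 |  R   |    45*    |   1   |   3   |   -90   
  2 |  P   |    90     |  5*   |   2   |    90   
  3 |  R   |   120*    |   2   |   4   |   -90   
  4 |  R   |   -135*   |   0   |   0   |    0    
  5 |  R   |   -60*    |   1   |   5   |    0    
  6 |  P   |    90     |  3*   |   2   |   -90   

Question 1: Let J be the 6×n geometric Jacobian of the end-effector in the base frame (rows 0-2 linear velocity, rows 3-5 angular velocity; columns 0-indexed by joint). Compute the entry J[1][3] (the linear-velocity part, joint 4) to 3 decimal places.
4.172

axis z_3 = (0.3536,-0.3536,0.8660); lever o_n−o_3 = (5.1397,-4.2378,0.7905)
cross product → J_v[:, 3] = (3.3905,4.1716,0.3189)
J_ω[:, 3] = z_3
entry J[1][3] = 4.1716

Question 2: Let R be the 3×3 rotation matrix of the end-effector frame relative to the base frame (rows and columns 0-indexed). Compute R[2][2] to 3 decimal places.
End-effector z-axis (col 2 of R) = (-0.4085,0.7745,0.4830)
R[2][2] = 0.4830

0.483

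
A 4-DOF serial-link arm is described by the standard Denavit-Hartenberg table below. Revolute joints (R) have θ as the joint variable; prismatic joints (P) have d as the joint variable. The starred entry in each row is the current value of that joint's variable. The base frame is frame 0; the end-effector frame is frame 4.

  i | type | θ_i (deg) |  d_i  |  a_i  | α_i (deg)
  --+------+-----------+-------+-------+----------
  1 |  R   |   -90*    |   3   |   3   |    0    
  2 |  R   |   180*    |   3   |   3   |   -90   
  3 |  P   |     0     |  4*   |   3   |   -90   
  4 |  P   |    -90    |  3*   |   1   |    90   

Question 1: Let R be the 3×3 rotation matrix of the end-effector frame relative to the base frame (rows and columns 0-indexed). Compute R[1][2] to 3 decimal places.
End-effector z-axis (col 2 of R) = (-0.0000,-1.0000,-0.0000)
R[1][2] = -1.0000

-1.000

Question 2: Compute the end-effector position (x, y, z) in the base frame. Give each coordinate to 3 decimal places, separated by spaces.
-5.000 3.000 3.000

after link 1: o_1 = (0.0000, -3.0000, 3.0000)
after link 2: o_2 = (0.0000, 0.0000, 6.0000)
after link 3: o_3 = (-4.0000, 3.0000, 6.0000)
after link 4: o_4 = (-5.0000, 3.0000, 3.0000)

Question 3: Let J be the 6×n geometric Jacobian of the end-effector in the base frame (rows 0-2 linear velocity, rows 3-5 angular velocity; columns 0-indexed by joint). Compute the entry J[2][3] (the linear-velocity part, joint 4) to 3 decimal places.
prismatic axis z_3 = (-0.0000,0.0000,-1.0000)
J_v[:, 3] = z_3; J_ω[:, 3] = (0,0,0)
entry J[2][3] = -1.0000

-1.000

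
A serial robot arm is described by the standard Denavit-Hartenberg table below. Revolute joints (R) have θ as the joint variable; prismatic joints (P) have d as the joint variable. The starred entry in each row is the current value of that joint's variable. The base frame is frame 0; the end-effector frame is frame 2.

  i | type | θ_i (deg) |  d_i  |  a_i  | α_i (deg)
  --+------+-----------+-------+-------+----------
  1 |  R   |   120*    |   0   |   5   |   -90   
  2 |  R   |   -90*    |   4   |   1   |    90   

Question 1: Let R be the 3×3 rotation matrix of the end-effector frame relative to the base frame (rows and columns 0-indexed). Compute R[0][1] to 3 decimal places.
-0.866

End-effector y-axis (col 1 of R) = (-0.8660,-0.5000,0.0000)
R[0][1] = -0.8660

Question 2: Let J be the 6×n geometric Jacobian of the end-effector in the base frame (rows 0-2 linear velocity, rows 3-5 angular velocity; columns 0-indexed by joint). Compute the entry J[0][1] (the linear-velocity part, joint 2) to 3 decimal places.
-0.500

axis z_1 = (-0.8660,-0.5000,0.0000); lever o_n−o_1 = (-3.4641,-2.0000,1.0000)
cross product → J_v[:, 1] = (-0.5000,0.8660,0.0000)
J_ω[:, 1] = z_1
entry J[0][1] = -0.5000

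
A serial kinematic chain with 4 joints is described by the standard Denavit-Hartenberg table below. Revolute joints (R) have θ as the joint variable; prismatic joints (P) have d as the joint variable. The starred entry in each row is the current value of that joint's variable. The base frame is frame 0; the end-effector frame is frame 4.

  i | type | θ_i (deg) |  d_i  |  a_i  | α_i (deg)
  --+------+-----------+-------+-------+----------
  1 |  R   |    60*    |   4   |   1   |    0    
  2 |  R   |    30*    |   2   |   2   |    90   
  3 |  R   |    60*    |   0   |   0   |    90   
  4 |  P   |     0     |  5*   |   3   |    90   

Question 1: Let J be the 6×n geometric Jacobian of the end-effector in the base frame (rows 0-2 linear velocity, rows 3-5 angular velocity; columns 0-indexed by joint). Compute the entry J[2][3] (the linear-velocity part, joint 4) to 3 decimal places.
-0.500

prismatic axis z_3 = (0.0000,0.8660,-0.5000)
J_v[:, 3] = z_3; J_ω[:, 3] = (0,0,0)
entry J[2][3] = -0.5000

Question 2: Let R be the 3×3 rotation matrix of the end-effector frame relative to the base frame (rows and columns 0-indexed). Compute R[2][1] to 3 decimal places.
-0.500

End-effector y-axis (col 1 of R) = (0.0000,0.8660,-0.5000)
R[2][1] = -0.5000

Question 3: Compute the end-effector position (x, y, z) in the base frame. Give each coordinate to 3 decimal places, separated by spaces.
0.500 8.696 6.098

after link 1: o_1 = (0.5000, 0.8660, 4.0000)
after link 2: o_2 = (0.5000, 2.8660, 6.0000)
after link 3: o_3 = (0.5000, 2.8660, 6.0000)
after link 4: o_4 = (0.5000, 8.6962, 6.0981)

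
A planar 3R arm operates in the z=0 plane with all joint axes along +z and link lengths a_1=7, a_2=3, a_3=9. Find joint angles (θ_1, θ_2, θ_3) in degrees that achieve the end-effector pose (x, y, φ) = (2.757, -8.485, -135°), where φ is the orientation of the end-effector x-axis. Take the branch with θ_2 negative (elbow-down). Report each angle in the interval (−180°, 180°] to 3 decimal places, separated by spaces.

wrist centre = target − a_3·(cos φ, sin φ) = (9.1210, -2.1210)
cos θ_2 = (87.6907−7²−3²)/(2·7·3) = 0.7069; θ_2 = -45.0149° (elbow-down)
β = atan2(-2.1210,9.1210) = -13.0912°; ψ = atan2(-2.1219,9.1208) = -13.0965°
θ_1 = β − ψ = 0.0052°
θ_3 = φ − θ_1 − θ_2 = -89.9903° (wrapped to (-180°,180°])

0.005 -45.015 -89.990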